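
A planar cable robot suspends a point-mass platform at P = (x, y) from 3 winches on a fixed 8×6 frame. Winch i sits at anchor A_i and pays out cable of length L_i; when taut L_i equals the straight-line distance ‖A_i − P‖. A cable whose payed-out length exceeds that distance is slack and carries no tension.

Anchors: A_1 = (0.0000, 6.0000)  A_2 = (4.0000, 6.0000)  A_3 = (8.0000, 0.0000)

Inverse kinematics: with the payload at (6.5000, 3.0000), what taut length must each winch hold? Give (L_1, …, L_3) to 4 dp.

(7.1589, 3.9051, 3.3541)

cable 1: Δx=-6.5000, Δy=3.0000; L_1 = √(Δx²+Δy²) = 7.1589
cable 2: Δx=-2.5000, Δy=3.0000; L_2 = √(Δx²+Δy²) = 3.9051
cable 3: Δx=1.5000, Δy=-3.0000; L_3 = √(Δx²+Δy²) = 3.3541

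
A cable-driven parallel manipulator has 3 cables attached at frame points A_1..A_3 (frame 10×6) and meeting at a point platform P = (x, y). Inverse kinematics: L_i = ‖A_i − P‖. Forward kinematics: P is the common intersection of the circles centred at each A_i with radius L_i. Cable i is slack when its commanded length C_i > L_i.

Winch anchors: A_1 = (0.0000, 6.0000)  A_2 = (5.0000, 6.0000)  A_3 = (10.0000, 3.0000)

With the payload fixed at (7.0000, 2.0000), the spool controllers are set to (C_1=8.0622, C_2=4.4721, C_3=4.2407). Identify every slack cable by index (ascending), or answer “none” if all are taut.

3

i=1: geometric 8.0623 vs commanded 8.0622 ⇒ taut
i=2: geometric 4.4721 vs commanded 4.4721 ⇒ taut
i=3: geometric 3.1623 vs commanded 4.2407 ⇒ slack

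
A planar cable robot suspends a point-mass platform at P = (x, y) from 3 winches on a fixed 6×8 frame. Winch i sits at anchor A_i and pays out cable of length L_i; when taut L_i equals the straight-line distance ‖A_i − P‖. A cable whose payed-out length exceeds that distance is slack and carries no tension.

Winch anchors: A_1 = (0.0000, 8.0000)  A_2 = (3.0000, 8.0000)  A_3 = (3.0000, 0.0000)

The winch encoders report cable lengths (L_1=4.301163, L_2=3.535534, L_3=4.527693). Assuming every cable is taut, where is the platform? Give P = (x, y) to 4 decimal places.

each cable: (A_i−P)·(A_i−P) = L_i²; let c_i = ‖A_i‖²−L_i²
c_1 = 0.0000+64.0000−18.5000 = 45.5000
row 1: -6.0000x + 0.0000y = -15.0000  (c_2=60.5000)
row 2: -6.0000x + 16.0000y = 57.0000  (c_3=-11.5000)
Cramer on rows 1–2 → x = 2.5000, y = 4.5000

(2.5000, 4.5000)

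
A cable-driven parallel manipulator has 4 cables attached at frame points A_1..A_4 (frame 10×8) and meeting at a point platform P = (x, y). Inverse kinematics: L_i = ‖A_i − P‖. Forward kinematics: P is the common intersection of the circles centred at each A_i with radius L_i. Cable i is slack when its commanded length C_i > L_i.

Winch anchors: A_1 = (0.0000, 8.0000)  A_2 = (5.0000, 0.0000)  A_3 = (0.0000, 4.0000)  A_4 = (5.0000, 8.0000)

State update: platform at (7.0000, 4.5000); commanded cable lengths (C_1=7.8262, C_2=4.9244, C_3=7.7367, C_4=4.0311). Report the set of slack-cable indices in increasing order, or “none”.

3

i=1: geometric 7.8262 vs commanded 7.8262 ⇒ taut
i=2: geometric 4.9244 vs commanded 4.9244 ⇒ taut
i=3: geometric 7.0178 vs commanded 7.7367 ⇒ slack
i=4: geometric 4.0311 vs commanded 4.0311 ⇒ taut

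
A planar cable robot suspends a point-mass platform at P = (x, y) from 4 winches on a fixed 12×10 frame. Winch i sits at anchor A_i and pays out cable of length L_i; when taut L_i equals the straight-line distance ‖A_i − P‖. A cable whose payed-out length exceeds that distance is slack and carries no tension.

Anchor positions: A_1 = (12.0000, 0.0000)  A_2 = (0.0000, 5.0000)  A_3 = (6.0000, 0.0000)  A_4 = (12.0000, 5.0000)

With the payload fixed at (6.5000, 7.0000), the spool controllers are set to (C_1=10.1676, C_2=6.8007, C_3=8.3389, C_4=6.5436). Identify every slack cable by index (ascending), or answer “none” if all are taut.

cable 1: √((5.5000)²+(-7.0000)²)=8.9022, C_1=10.1676: slack
cable 2: √((-6.5000)²+(-2.0000)²)=6.8007, C_2=6.8007: taut
cable 3: √((-0.5000)²+(-7.0000)²)=7.0178, C_3=8.3389: slack
cable 4: √((5.5000)²+(-2.0000)²)=5.8523, C_4=6.5436: slack

1, 3, 4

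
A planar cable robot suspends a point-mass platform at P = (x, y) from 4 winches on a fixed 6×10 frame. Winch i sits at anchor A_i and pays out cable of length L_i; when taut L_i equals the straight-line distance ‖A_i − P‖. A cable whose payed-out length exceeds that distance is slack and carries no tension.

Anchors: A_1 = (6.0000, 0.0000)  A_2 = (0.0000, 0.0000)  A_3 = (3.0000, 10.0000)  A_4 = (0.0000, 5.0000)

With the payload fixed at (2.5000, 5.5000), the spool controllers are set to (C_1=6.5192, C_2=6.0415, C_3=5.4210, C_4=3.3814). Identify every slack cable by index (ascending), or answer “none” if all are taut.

cable 1: √((3.5000)²+(-5.5000)²)=6.5192, C_1=6.5192: taut
cable 2: √((-2.5000)²+(-5.5000)²)=6.0415, C_2=6.0415: taut
cable 3: √((0.5000)²+(4.5000)²)=4.5277, C_3=5.4210: slack
cable 4: √((-2.5000)²+(-0.5000)²)=2.5495, C_4=3.3814: slack

3, 4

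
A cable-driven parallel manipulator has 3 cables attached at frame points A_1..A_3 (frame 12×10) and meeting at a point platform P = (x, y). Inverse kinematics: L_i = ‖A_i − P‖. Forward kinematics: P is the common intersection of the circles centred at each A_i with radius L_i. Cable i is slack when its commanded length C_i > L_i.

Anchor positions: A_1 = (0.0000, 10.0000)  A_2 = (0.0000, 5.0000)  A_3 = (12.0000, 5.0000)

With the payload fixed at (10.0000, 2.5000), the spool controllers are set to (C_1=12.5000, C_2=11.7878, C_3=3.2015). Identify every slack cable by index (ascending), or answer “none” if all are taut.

i=1: geometric 12.5000 vs commanded 12.5000 ⇒ taut
i=2: geometric 10.3078 vs commanded 11.7878 ⇒ slack
i=3: geometric 3.2016 vs commanded 3.2015 ⇒ taut

2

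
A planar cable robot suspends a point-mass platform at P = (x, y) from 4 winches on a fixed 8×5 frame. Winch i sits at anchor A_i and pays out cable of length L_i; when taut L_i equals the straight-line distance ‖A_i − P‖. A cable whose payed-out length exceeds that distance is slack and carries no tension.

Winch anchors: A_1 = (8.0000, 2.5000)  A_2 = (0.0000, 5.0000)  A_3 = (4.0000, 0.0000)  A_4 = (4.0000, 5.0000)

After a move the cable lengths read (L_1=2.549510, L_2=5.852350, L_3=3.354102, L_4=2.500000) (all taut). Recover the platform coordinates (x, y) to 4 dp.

(5.5000, 3.0000)

each cable: (A_i−P)·(A_i−P) = L_i²; let q_i = ‖A_i‖²−L_i²
q_1 = 64.0000+6.2500−6.5000 = 63.7500
row 1: 16.0000x − 5.0000y = 73.0000  (q_2=-9.2500)
row 2: 8.0000x + 5.0000y = 59.0000  (q_3=4.7500)
row 3: 8.0000x − 5.0000y = 29.0000  (q_4=34.7500)
Cramer on rows 1–2 → x = 5.5000, y = 3.0000
check cable 4: ‖A_4−P‖² = 6.2500 ≈ L_4² = 6.2500 ✓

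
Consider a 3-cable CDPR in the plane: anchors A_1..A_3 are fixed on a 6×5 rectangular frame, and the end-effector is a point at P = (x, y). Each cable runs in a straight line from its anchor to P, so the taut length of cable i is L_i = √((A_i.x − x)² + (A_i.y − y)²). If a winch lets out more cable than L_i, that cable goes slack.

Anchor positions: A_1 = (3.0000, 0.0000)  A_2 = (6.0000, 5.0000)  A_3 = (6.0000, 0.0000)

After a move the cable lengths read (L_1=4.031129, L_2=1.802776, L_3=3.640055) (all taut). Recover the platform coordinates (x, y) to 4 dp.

expand ‖A_i−P‖²=L_i² and subtract eq 1 (c_i ≔ ‖A_i‖²−L_i²)
c_1 = 9.0000+0.0000−16.2500 = -7.2500
eq1−eq2 → [-6.0000  -10.0000]·P = -65.0000
eq1−eq3 → [-6.0000  0.0000]·P = -30.0000
2×2 solve → P = (5.0000, 3.5000)

(5.0000, 3.5000)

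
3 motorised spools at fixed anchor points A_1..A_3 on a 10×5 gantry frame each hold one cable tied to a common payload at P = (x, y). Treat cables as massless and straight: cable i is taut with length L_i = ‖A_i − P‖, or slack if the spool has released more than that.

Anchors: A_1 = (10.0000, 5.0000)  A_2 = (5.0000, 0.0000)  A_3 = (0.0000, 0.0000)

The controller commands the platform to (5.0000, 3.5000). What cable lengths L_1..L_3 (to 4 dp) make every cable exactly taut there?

L_1 = √((10.0000−5.0000)² + (5.0000−3.5000)²) = 5.2202
L_2 = √((5.0000−5.0000)² + (0.0000−3.5000)²) = 3.5000
L_3 = √((0.0000−5.0000)² + (0.0000−3.5000)²) = 6.1033

(5.2202, 3.5000, 6.1033)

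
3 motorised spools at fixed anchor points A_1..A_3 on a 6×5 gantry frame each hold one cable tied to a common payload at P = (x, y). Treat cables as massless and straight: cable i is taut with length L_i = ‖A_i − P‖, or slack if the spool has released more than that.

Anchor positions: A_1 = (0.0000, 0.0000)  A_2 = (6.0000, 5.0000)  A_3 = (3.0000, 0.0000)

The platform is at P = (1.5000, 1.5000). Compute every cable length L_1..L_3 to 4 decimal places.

L_1: Δ = A_1−P = (-1.5000, -1.5000) → ‖Δ‖ = √4.5000 = 2.1213
L_2: Δ = A_2−P = (4.5000, 3.5000) → ‖Δ‖ = √32.5000 = 5.7009
L_3: Δ = A_3−P = (1.5000, -1.5000) → ‖Δ‖ = √4.5000 = 2.1213

(2.1213, 5.7009, 2.1213)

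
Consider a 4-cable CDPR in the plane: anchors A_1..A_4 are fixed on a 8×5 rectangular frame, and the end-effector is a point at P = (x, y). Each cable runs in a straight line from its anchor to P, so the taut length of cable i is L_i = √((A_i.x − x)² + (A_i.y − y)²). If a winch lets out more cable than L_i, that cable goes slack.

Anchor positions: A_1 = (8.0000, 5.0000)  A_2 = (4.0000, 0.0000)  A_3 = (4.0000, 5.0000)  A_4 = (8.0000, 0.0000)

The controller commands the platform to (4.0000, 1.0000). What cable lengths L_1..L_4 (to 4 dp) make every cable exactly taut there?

L_1: Δ = A_1−P = (4.0000, 4.0000) → ‖Δ‖ = √32.0000 = 5.6569
L_2: Δ = A_2−P = (0.0000, -1.0000) → ‖Δ‖ = √1.0000 = 1.0000
L_3: Δ = A_3−P = (0.0000, 4.0000) → ‖Δ‖ = √16.0000 = 4.0000
L_4: Δ = A_4−P = (4.0000, -1.0000) → ‖Δ‖ = √17.0000 = 4.1231

(5.6569, 1.0000, 4.0000, 4.1231)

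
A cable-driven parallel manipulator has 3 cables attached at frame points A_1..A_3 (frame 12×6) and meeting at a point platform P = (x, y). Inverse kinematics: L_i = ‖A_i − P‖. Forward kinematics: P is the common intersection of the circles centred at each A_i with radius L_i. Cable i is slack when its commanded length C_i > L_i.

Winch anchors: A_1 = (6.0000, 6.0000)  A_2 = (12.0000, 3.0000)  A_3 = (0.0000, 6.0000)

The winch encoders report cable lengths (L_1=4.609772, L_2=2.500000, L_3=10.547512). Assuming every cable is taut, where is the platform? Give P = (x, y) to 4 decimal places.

circle eqns → linear via eq_j − eq_1; set k_j = A_j·A_j − L_j²
k_1 = 36.0000+36.0000−21.2500 = 50.7500
-12.0000·x + 6.0000·y = k_1−k_2 = -96.0000
12.0000·x + 0.0000·y = k_1−k_3 = 126.0000
solve first two rows → x=10.5000, y=5.0000

(10.5000, 5.0000)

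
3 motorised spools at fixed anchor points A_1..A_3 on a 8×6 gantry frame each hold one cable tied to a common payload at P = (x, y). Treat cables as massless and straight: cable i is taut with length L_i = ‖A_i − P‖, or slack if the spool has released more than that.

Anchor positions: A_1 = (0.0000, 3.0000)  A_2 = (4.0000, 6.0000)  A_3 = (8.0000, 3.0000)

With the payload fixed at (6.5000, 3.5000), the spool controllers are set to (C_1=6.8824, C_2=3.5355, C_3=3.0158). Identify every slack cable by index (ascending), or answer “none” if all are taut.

1, 3

i=1: geometric 6.5192 vs commanded 6.8824 ⇒ slack
i=2: geometric 3.5355 vs commanded 3.5355 ⇒ taut
i=3: geometric 1.5811 vs commanded 3.0158 ⇒ slack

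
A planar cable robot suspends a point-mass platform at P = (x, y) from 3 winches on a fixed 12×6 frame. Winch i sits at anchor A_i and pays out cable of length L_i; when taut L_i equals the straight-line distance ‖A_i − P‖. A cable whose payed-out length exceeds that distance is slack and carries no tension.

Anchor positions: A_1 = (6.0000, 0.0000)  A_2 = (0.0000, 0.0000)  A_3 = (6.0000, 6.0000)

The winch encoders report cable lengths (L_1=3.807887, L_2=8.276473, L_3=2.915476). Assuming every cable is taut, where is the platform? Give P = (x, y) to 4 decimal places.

circle eqns → linear via eq_j − eq_1; set c_j = A_j·A_j − L_j²
c_1 = 36.0000+0.0000−14.5000 = 21.5000
12.0000·x + 0.0000·y = c_1−c_2 = 90.0000
0.0000·x − 12.0000·y = c_1−c_3 = -42.0000
solve first two rows → x=7.5000, y=3.5000

(7.5000, 3.5000)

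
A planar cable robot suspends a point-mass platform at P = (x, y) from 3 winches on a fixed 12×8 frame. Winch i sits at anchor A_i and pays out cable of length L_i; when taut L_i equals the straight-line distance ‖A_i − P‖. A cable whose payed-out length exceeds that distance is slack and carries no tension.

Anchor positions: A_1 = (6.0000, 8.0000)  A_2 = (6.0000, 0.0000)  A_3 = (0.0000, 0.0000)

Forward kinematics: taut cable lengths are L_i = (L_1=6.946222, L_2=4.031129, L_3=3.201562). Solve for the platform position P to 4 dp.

(2.5000, 2.0000)

each cable: (A_i−P)·(A_i−P) = L_i²; let c_i = ‖A_i‖²−L_i²
c_1 = 36.0000+64.0000−48.2500 = 51.7500
row 1: 0.0000x + 16.0000y = 32.0000  (c_2=19.7500)
row 2: 12.0000x + 16.0000y = 62.0000  (c_3=-10.2500)
Cramer on rows 1–2 → x = 2.5000, y = 2.0000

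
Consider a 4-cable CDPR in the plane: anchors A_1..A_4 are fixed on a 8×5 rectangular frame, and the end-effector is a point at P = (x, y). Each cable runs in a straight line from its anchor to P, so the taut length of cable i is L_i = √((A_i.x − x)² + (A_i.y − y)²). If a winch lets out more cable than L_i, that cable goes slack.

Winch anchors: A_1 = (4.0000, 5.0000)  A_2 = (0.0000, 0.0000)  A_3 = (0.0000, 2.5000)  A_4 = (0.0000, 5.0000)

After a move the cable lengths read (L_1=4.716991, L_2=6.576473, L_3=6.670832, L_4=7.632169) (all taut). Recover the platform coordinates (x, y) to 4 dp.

(6.5000, 1.0000)

each cable: (A_i−P)·(A_i−P) = L_i²; let c_i = ‖A_i‖²−L_i²
c_1 = 16.0000+25.0000−22.2500 = 18.7500
row 1: 8.0000x + 10.0000y = 62.0000  (c_2=-43.2500)
row 2: 8.0000x + 5.0000y = 57.0000  (c_3=-38.2500)
row 3: 8.0000x + 0.0000y = 52.0000  (c_4=-33.2500)
Cramer on rows 1–2 → x = 6.5000, y = 1.0000
check cable 4: ‖A_4−P‖² = 58.2500 ≈ L_4² = 58.2500 ✓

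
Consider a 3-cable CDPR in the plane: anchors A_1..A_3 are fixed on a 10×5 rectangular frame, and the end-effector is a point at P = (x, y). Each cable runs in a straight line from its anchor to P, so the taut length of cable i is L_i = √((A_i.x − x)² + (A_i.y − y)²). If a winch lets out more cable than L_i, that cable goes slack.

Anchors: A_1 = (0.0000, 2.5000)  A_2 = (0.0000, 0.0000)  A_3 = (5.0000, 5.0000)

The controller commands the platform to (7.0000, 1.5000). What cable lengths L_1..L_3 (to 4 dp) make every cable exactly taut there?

(7.0711, 7.1589, 4.0311)

L_1: Δ = A_1−P = (-7.0000, 1.0000) → ‖Δ‖ = √50.0000 = 7.0711
L_2: Δ = A_2−P = (-7.0000, -1.5000) → ‖Δ‖ = √51.2500 = 7.1589
L_3: Δ = A_3−P = (-2.0000, 3.5000) → ‖Δ‖ = √16.2500 = 4.0311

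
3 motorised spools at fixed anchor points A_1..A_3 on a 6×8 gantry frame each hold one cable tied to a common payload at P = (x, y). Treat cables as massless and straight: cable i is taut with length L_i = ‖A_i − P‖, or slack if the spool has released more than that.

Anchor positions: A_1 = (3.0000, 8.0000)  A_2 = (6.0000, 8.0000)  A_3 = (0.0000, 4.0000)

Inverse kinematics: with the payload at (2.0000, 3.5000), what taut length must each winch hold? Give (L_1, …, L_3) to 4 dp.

(4.6098, 6.0208, 2.0616)

L_1 = √((3.0000−2.0000)² + (8.0000−3.5000)²) = 4.6098
L_2 = √((6.0000−2.0000)² + (8.0000−3.5000)²) = 6.0208
L_3 = √((0.0000−2.0000)² + (4.0000−3.5000)²) = 2.0616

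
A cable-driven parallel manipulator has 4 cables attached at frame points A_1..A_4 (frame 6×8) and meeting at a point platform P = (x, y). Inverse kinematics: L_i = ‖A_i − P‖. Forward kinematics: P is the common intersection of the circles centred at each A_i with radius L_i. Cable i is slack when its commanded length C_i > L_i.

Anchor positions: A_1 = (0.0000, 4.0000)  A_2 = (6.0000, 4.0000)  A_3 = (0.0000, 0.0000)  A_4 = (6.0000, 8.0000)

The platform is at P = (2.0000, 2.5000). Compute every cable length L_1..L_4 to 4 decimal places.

cable 1: Δx=-2.0000, Δy=1.5000; L_1 = √(Δx²+Δy²) = 2.5000
cable 2: Δx=4.0000, Δy=1.5000; L_2 = √(Δx²+Δy²) = 4.2720
cable 3: Δx=-2.0000, Δy=-2.5000; L_3 = √(Δx²+Δy²) = 3.2016
cable 4: Δx=4.0000, Δy=5.5000; L_4 = √(Δx²+Δy²) = 6.8007

(2.5000, 4.2720, 3.2016, 6.8007)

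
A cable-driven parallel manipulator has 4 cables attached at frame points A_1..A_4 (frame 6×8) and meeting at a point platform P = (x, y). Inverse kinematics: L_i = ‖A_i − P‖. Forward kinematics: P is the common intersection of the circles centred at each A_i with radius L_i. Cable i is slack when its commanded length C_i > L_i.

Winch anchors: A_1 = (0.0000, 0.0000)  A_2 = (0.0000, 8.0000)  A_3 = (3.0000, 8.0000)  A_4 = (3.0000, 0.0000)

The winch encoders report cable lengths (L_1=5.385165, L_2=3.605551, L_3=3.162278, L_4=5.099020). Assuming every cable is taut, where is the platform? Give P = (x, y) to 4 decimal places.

(2.0000, 5.0000)

each cable: (A_i−P)·(A_i−P) = L_i²; let k_i = ‖A_i‖²−L_i²
k_1 = 0.0000+0.0000−29.0000 = -29.0000
row 1: 0.0000x − 16.0000y = -80.0000  (k_2=51.0000)
row 2: -6.0000x − 16.0000y = -92.0000  (k_3=63.0000)
row 3: -6.0000x + 0.0000y = -12.0000  (k_4=-17.0000)
Cramer on rows 1–2 → x = 2.0000, y = 5.0000
check cable 4: ‖A_4−P‖² = 26.0000 ≈ L_4² = 26.0000 ✓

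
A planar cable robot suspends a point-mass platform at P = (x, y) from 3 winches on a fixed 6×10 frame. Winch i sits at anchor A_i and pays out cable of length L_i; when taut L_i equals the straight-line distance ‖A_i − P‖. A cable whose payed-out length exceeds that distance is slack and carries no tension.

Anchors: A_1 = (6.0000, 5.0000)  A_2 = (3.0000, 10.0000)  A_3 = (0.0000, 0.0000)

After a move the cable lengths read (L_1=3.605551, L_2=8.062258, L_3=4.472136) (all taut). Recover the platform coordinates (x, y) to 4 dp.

(4.0000, 2.0000)

expand ‖A_i−P‖²=L_i² and subtract eq 1 (k_i ≔ ‖A_i‖²−L_i²)
k_1 = 36.0000+25.0000−13.0000 = 48.0000
eq1−eq2 → [6.0000  -10.0000]·P = 4.0000
eq1−eq3 → [12.0000  10.0000]·P = 68.0000
2×2 solve → P = (4.0000, 2.0000)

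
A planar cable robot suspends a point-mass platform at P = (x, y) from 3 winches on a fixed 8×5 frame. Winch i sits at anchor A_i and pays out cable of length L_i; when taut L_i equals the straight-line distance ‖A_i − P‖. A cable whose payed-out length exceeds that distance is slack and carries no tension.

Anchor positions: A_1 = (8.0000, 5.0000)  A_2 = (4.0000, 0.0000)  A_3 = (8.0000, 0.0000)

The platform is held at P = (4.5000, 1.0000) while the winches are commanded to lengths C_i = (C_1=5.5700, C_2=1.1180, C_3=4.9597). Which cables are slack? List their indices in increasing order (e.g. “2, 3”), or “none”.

1, 3

i=1: geometric 5.3151 vs commanded 5.5700 ⇒ slack
i=2: geometric 1.1180 vs commanded 1.1180 ⇒ taut
i=3: geometric 3.6401 vs commanded 4.9597 ⇒ slack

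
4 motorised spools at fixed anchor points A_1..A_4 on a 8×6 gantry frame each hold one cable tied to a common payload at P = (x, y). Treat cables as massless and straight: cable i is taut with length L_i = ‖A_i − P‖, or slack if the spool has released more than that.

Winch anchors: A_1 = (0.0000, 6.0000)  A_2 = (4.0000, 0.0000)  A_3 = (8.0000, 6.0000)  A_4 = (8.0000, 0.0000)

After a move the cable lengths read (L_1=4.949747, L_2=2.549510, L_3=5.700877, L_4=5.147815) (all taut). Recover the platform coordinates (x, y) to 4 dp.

(3.5000, 2.5000)

each cable: (A_i−P)·(A_i−P) = L_i²; let k_i = ‖A_i‖²−L_i²
k_1 = 0.0000+36.0000−24.5000 = 11.5000
row 1: -8.0000x + 12.0000y = 2.0000  (k_2=9.5000)
row 2: -16.0000x + 0.0000y = -56.0000  (k_3=67.5000)
row 3: -16.0000x + 12.0000y = -26.0000  (k_4=37.5000)
Cramer on rows 1–2 → x = 3.5000, y = 2.5000
check cable 4: ‖A_4−P‖² = 26.5000 ≈ L_4² = 26.5000 ✓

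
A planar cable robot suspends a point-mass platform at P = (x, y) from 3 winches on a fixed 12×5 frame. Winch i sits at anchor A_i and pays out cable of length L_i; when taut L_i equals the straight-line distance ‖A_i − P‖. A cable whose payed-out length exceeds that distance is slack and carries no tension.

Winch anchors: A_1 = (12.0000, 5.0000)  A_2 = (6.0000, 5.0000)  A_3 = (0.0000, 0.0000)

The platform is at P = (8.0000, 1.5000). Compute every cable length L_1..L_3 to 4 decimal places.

L_1 = √((12.0000−8.0000)² + (5.0000−1.5000)²) = 5.3151
L_2 = √((6.0000−8.0000)² + (5.0000−1.5000)²) = 4.0311
L_3 = √((0.0000−8.0000)² + (0.0000−1.5000)²) = 8.1394

(5.3151, 4.0311, 8.1394)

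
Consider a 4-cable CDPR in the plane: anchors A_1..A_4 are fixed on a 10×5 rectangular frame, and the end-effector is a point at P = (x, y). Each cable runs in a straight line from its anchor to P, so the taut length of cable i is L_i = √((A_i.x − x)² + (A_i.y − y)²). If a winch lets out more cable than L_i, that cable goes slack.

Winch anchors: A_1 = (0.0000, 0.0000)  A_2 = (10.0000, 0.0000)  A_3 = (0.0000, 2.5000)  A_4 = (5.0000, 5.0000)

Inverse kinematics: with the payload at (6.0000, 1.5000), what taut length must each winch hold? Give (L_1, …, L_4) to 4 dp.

L_1 = √((0.0000−6.0000)² + (0.0000−1.5000)²) = 6.1847
L_2 = √((10.0000−6.0000)² + (0.0000−1.5000)²) = 4.2720
L_3 = √((0.0000−6.0000)² + (2.5000−1.5000)²) = 6.0828
L_4 = √((5.0000−6.0000)² + (5.0000−1.5000)²) = 3.6401

(6.1847, 4.2720, 6.0828, 3.6401)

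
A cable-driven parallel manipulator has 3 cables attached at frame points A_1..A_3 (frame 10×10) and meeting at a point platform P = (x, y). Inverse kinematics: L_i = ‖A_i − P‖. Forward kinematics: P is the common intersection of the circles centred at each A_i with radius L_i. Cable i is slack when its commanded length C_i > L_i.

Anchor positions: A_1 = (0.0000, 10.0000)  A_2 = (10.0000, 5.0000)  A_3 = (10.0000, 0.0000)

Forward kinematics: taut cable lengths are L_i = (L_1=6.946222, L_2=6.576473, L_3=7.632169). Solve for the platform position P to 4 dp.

circle eqns → linear via eq_j − eq_1; set q_j = A_j·A_j − L_j²
q_1 = 0.0000+100.0000−48.2500 = 51.7500
-20.0000·x + 10.0000·y = q_1−q_2 = -30.0000
-20.0000·x + 20.0000·y = q_1−q_3 = 10.0000
solve first two rows → x=3.5000, y=4.0000

(3.5000, 4.0000)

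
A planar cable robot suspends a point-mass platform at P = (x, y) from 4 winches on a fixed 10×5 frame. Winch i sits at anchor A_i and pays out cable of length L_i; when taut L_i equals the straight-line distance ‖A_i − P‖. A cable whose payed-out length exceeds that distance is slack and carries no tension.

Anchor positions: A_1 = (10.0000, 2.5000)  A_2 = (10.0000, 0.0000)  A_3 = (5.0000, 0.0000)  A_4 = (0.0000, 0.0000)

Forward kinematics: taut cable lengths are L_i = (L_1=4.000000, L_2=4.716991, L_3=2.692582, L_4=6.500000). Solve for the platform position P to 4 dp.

(6.0000, 2.5000)

expand ‖A_i−P‖²=L_i² and subtract eq 1 (k_i ≔ ‖A_i‖²−L_i²)
k_1 = 100.0000+6.2500−16.0000 = 90.2500
eq1−eq2 → [0.0000  5.0000]·P = 12.5000
eq1−eq3 → [10.0000  5.0000]·P = 72.5000
eq1−eq4 → [20.0000  5.0000]·P = 132.5000
2×2 solve → P = (6.0000, 2.5000)
check cable 4: ‖A_4−P‖² = 42.2500 ≈ L_4² = 42.2500 ✓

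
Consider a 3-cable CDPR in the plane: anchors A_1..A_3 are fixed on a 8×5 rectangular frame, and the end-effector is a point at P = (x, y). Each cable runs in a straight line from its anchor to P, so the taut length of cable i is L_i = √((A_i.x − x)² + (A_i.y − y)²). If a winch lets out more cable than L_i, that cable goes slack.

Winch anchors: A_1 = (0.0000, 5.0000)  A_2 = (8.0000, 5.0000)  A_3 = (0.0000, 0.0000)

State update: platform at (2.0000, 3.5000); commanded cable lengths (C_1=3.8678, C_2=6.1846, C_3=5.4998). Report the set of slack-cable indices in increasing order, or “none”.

i=1: geometric 2.5000 vs commanded 3.8678 ⇒ slack
i=2: geometric 6.1847 vs commanded 6.1846 ⇒ taut
i=3: geometric 4.0311 vs commanded 5.4998 ⇒ slack

1, 3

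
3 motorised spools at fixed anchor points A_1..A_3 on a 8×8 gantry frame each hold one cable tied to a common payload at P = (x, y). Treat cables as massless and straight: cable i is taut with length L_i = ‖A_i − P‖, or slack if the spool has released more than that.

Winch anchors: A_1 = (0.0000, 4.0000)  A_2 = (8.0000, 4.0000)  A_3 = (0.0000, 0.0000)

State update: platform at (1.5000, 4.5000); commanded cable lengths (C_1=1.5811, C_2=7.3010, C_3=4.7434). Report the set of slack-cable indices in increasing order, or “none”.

2

cable 1: L_1 = ‖A_1−P‖ = 1.5811;  C_1 = 1.5811 → taut
cable 2: L_2 = ‖A_2−P‖ = 6.5192;  C_2 = 7.3010 → slack
cable 3: L_3 = ‖A_3−P‖ = 4.7434;  C_3 = 4.7434 → taut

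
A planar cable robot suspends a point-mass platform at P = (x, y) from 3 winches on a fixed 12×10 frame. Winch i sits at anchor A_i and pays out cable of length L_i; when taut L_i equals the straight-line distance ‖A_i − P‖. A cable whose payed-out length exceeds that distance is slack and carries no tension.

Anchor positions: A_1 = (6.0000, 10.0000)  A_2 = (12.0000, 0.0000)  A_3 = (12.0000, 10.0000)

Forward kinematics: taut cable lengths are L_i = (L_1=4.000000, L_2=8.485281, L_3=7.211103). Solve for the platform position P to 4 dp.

circle eqns → linear via eq_j − eq_1; set q_j = A_j·A_j − L_j²
q_1 = 36.0000+100.0000−16.0000 = 120.0000
-12.0000·x + 20.0000·y = q_1−q_2 = 48.0000
-12.0000·x + 0.0000·y = q_1−q_3 = -72.0000
solve first two rows → x=6.0000, y=6.0000

(6.0000, 6.0000)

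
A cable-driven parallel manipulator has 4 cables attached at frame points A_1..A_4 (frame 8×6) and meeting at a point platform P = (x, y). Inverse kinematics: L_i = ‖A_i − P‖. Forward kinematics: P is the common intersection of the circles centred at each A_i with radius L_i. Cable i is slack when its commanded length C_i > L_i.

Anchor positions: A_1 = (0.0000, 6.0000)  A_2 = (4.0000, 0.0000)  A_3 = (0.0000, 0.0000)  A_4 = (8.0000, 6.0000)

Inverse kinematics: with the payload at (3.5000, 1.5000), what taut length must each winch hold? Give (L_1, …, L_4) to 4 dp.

(5.7009, 1.5811, 3.8079, 6.3640)

L_1 = √((0.0000−3.5000)² + (6.0000−1.5000)²) = 5.7009
L_2 = √((4.0000−3.5000)² + (0.0000−1.5000)²) = 1.5811
L_3 = √((0.0000−3.5000)² + (0.0000−1.5000)²) = 3.8079
L_4 = √((8.0000−3.5000)² + (6.0000−1.5000)²) = 6.3640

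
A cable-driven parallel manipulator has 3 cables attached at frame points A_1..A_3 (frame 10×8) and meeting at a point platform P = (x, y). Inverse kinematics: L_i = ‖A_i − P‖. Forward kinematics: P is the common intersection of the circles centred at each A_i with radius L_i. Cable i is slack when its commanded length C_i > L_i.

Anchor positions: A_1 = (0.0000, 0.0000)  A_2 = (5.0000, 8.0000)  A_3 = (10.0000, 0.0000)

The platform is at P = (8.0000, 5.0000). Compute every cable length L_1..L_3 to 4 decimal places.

(9.4340, 4.2426, 5.3852)

cable 1: Δx=-8.0000, Δy=-5.0000; L_1 = √(Δx²+Δy²) = 9.4340
cable 2: Δx=-3.0000, Δy=3.0000; L_2 = √(Δx²+Δy²) = 4.2426
cable 3: Δx=2.0000, Δy=-5.0000; L_3 = √(Δx²+Δy²) = 5.3852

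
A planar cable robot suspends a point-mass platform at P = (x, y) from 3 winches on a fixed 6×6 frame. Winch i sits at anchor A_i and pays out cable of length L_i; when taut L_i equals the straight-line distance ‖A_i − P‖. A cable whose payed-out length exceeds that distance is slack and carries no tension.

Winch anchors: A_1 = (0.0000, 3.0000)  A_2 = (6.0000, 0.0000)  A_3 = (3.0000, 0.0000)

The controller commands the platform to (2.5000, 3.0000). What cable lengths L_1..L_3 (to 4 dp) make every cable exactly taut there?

L_1 = √((0.0000−2.5000)² + (3.0000−3.0000)²) = 2.5000
L_2 = √((6.0000−2.5000)² + (0.0000−3.0000)²) = 4.6098
L_3 = √((3.0000−2.5000)² + (0.0000−3.0000)²) = 3.0414

(2.5000, 4.6098, 3.0414)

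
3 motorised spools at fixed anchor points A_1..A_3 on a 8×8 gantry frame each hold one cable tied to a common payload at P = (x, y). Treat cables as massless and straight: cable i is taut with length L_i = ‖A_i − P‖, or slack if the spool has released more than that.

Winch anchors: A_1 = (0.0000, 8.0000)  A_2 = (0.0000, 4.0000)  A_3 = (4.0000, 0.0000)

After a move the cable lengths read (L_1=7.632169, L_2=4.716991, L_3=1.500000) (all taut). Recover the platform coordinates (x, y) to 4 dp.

circle eqns → linear via eq_j − eq_1; set k_j = A_j·A_j − L_j²
k_1 = 0.0000+64.0000−58.2500 = 5.7500
0.0000·x + 8.0000·y = k_1−k_2 = 12.0000
-8.0000·x + 16.0000·y = k_1−k_3 = -8.0000
solve first two rows → x=4.0000, y=1.5000

(4.0000, 1.5000)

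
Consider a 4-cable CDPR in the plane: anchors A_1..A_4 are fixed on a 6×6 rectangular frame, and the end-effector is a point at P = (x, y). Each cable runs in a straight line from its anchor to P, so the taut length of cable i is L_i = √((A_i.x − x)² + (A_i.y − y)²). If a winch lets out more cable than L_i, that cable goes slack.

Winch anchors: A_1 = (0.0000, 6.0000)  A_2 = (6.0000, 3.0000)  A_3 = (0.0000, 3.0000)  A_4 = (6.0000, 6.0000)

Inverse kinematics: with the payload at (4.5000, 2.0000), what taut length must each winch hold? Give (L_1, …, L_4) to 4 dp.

(6.0208, 1.8028, 4.6098, 4.2720)

cable 1: Δx=-4.5000, Δy=4.0000; L_1 = √(Δx²+Δy²) = 6.0208
cable 2: Δx=1.5000, Δy=1.0000; L_2 = √(Δx²+Δy²) = 1.8028
cable 3: Δx=-4.5000, Δy=1.0000; L_3 = √(Δx²+Δy²) = 4.6098
cable 4: Δx=1.5000, Δy=4.0000; L_4 = √(Δx²+Δy²) = 4.2720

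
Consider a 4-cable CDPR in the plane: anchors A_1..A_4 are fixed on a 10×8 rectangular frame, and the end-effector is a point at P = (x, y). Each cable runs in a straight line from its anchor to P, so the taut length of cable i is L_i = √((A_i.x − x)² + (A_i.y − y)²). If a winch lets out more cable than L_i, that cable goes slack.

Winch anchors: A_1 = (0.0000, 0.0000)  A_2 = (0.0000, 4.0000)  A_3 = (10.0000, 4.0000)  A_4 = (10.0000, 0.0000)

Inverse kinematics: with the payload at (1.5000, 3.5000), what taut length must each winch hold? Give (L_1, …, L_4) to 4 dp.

(3.8079, 1.5811, 8.5147, 9.1924)

L_1 = √((0.0000−1.5000)² + (0.0000−3.5000)²) = 3.8079
L_2 = √((0.0000−1.5000)² + (4.0000−3.5000)²) = 1.5811
L_3 = √((10.0000−1.5000)² + (4.0000−3.5000)²) = 8.5147
L_4 = √((10.0000−1.5000)² + (0.0000−3.5000)²) = 9.1924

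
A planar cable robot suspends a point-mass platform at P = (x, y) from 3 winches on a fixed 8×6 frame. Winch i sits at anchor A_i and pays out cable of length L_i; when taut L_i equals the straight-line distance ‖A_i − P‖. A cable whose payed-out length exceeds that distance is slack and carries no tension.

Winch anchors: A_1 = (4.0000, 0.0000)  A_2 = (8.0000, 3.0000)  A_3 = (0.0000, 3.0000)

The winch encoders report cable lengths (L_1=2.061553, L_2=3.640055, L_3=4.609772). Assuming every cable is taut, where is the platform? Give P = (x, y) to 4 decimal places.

circle eqns → linear via eq_j − eq_1; set k_j = A_j·A_j − L_j²
k_1 = 16.0000+0.0000−4.2500 = 11.7500
-8.0000·x − 6.0000·y = k_1−k_2 = -48.0000
8.0000·x − 6.0000·y = k_1−k_3 = 24.0000
solve first two rows → x=4.5000, y=2.0000

(4.5000, 2.0000)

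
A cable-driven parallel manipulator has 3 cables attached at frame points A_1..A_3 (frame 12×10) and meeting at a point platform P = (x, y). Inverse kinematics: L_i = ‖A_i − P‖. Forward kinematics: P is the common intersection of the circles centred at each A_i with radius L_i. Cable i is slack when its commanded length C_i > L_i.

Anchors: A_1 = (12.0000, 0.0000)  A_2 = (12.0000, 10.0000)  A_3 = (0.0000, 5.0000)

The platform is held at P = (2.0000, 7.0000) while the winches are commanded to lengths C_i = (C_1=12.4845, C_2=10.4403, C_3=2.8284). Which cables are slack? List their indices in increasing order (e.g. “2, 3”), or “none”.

cable 1: L_1 = ‖A_1−P‖ = 12.2066;  C_1 = 12.4845 → slack
cable 2: L_2 = ‖A_2−P‖ = 10.4403;  C_2 = 10.4403 → taut
cable 3: L_3 = ‖A_3−P‖ = 2.8284;  C_3 = 2.8284 → taut

1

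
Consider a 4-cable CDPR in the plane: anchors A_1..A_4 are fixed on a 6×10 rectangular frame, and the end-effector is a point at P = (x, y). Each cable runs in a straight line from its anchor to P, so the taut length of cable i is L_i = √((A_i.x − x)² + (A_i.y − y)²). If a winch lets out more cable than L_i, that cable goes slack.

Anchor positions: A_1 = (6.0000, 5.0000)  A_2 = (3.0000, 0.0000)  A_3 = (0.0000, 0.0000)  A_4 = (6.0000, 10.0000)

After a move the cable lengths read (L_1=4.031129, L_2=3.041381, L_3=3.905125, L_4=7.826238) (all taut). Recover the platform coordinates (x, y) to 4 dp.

expand ‖A_i−P‖²=L_i² and subtract eq 1 (q_i ≔ ‖A_i‖²−L_i²)
q_1 = 36.0000+25.0000−16.2500 = 44.7500
eq1−eq2 → [6.0000  10.0000]·P = 45.0000
eq1−eq3 → [12.0000  10.0000]·P = 60.0000
eq1−eq4 → [0.0000  -10.0000]·P = -30.0000
2×2 solve → P = (2.5000, 3.0000)
check cable 4: ‖A_4−P‖² = 61.2500 ≈ L_4² = 61.2500 ✓

(2.5000, 3.0000)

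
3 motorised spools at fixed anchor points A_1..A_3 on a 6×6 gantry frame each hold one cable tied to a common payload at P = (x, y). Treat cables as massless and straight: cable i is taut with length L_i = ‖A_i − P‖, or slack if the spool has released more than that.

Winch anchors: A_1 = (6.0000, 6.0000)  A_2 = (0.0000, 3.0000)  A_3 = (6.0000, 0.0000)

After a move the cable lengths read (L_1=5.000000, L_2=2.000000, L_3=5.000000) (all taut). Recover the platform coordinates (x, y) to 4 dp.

expand ‖A_i−P‖²=L_i² and subtract eq 1 (q_i ≔ ‖A_i‖²−L_i²)
q_1 = 36.0000+36.0000−25.0000 = 47.0000
eq1−eq2 → [12.0000  6.0000]·P = 42.0000
eq1−eq3 → [0.0000  12.0000]·P = 36.0000
2×2 solve → P = (2.0000, 3.0000)

(2.0000, 3.0000)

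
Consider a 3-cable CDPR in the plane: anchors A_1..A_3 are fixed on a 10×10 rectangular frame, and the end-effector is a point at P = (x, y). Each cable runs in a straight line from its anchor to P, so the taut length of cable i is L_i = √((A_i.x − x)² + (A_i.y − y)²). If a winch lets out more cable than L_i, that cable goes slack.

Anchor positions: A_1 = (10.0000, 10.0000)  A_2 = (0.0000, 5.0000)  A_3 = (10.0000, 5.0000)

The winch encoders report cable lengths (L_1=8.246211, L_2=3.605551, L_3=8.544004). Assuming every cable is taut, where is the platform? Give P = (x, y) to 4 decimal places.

(2.0000, 8.0000)

expand ‖A_i−P‖²=L_i² and subtract eq 1 (c_i ≔ ‖A_i‖²−L_i²)
c_1 = 100.0000+100.0000−68.0000 = 132.0000
eq1−eq2 → [20.0000  10.0000]·P = 120.0000
eq1−eq3 → [0.0000  10.0000]·P = 80.0000
2×2 solve → P = (2.0000, 8.0000)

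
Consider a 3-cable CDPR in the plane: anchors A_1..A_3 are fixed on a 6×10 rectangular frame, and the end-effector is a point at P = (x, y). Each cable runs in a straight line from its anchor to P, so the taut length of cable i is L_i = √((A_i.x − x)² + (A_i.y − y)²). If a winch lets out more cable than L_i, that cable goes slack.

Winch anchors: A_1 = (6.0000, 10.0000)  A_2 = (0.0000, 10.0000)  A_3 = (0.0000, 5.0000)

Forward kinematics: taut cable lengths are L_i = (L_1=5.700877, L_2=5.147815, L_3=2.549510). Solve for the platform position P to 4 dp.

(2.5000, 5.5000)

circle eqns → linear via eq_j − eq_1; set q_j = A_j·A_j − L_j²
q_1 = 36.0000+100.0000−32.5000 = 103.5000
12.0000·x + 0.0000·y = q_1−q_2 = 30.0000
12.0000·x + 10.0000·y = q_1−q_3 = 85.0000
solve first two rows → x=2.5000, y=5.5000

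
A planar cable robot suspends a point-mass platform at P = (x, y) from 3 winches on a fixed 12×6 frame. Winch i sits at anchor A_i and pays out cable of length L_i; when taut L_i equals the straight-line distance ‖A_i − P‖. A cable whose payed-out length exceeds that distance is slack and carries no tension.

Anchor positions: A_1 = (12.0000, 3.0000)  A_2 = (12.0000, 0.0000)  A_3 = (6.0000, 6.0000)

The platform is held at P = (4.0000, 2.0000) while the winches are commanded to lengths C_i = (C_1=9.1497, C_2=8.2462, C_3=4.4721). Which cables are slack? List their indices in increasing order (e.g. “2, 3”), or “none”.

1

i=1: geometric 8.0623 vs commanded 9.1497 ⇒ slack
i=2: geometric 8.2462 vs commanded 8.2462 ⇒ taut
i=3: geometric 4.4721 vs commanded 4.4721 ⇒ taut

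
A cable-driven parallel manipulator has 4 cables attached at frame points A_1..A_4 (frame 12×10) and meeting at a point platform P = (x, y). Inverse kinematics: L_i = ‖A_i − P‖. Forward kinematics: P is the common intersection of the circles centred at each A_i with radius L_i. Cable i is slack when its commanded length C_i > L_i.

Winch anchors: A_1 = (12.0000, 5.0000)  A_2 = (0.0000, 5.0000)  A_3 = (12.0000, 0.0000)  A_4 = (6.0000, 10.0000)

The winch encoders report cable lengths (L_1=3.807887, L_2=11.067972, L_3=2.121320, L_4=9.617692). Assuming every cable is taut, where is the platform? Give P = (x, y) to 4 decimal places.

circle eqns → linear via eq_j − eq_1; set k_j = A_j·A_j − L_j²
k_1 = 144.0000+25.0000−14.5000 = 154.5000
24.0000·x + 0.0000·y = k_1−k_2 = 252.0000
0.0000·x + 10.0000·y = k_1−k_3 = 15.0000
12.0000·x − 10.0000·y = k_1−k_4 = 111.0000
solve first two rows → x=10.5000, y=1.5000
check cable 4: ‖A_4−P‖² = 92.5000 ≈ L_4² = 92.5000 ✓

(10.5000, 1.5000)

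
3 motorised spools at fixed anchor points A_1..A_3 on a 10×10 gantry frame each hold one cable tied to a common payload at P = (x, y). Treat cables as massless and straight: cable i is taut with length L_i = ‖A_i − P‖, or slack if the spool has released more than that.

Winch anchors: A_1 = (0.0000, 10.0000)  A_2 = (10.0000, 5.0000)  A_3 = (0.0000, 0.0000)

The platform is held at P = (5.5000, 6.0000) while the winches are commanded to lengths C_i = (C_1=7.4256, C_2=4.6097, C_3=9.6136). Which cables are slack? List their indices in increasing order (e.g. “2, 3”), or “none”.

cable 1: √((-5.5000)²+(4.0000)²)=6.8007, C_1=7.4256: slack
cable 2: √((4.5000)²+(-1.0000)²)=4.6098, C_2=4.6097: taut
cable 3: √((-5.5000)²+(-6.0000)²)=8.1394, C_3=9.6136: slack

1, 3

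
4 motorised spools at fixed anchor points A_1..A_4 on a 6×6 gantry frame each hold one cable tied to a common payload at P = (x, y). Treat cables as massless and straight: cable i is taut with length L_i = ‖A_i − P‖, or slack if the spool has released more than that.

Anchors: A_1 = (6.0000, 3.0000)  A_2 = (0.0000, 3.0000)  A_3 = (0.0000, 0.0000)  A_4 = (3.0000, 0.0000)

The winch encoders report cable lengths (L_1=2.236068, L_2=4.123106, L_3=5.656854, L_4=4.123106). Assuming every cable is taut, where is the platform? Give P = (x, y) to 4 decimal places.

(4.0000, 4.0000)

circle eqns → linear via eq_j − eq_1; set k_j = A_j·A_j − L_j²
k_1 = 36.0000+9.0000−5.0000 = 40.0000
12.0000·x + 0.0000·y = k_1−k_2 = 48.0000
12.0000·x + 6.0000·y = k_1−k_3 = 72.0000
6.0000·x + 6.0000·y = k_1−k_4 = 48.0000
solve first two rows → x=4.0000, y=4.0000
check cable 4: ‖A_4−P‖² = 17.0000 ≈ L_4² = 17.0000 ✓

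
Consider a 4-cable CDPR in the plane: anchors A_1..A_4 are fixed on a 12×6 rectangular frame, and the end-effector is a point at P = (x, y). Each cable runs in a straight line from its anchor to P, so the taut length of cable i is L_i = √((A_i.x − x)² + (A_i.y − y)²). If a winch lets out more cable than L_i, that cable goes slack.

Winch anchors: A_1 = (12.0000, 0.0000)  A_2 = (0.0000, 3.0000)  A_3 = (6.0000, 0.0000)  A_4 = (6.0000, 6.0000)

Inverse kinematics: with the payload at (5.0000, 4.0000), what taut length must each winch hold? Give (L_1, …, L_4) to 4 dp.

L_1 = √((12.0000−5.0000)² + (0.0000−4.0000)²) = 8.0623
L_2 = √((0.0000−5.0000)² + (3.0000−4.0000)²) = 5.0990
L_3 = √((6.0000−5.0000)² + (0.0000−4.0000)²) = 4.1231
L_4 = √((6.0000−5.0000)² + (6.0000−4.0000)²) = 2.2361

(8.0623, 5.0990, 4.1231, 2.2361)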